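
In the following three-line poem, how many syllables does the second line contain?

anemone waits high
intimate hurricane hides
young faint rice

The second line: "intimate hurricane hides": 3+3+1 = 7

7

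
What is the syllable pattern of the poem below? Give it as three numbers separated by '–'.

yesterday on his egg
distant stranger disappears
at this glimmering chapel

Line 1: yesterday(3) + on(1) + his(1) + egg(1) = 6
Line 2: distant(2) + stranger(2) + disappears(3) = 7
Line 3: at(1) + this(1) + glimmering(3) + chapel(2) = 7

6–7–7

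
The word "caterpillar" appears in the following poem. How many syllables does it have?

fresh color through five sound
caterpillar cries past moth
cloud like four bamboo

4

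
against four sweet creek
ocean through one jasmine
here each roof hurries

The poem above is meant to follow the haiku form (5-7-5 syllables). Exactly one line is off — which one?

Line 1: against(2) + four(1) + sweet(1) + creek(1) = 5 ✓
Line 2: ocean(2) + through(1) + one(1) + jasmine(2) = 6 (expected 7)
Line 3: here(1) + each(1) + roof(1) + hurries(2) = 5 ✓

Line 2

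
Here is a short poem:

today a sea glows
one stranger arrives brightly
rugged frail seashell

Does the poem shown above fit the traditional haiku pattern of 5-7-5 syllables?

Line 1: "today a sea glows": 2+1+1+1 = 5 ✓
Line 2: "one stranger arrives brightly": 1+2+2+2 = 7 ✓
Line 3: "rugged frail seashell": 2+1+2 = 5 ✓

Yes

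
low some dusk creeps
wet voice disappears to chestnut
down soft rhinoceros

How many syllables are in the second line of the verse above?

8

The second line: wet(1) + voice(1) + disappears(3) + to(1) + chestnut(2) = 8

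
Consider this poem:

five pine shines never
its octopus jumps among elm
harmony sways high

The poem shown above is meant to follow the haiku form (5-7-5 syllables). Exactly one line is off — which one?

Line 2

Line 1: five (1), pine (1), shines (1), never (2) → 5 ✓
Line 2: its (1), octopus (3), jumps (1), among (2), elm (1) → 8 (expected 7)
Line 3: harmony (3), sways (1), high (1) → 5 ✓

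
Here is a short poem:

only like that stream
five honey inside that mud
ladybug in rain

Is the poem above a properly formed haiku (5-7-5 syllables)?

Line 1: only(2) + like(1) + that(1) + stream(1) = 5 ✓
Line 2: five(1) + honey(2) + inside(2) + that(1) + mud(1) = 7 ✓
Line 3: ladybug(3) + in(1) + rain(1) = 5 ✓

Yes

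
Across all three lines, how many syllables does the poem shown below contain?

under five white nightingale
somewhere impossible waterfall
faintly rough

Line 1: under (2), five (1), white (1), nightingale (3) → 7
Line 2: somewhere (2), impossible (4), waterfall (3) → 9
Line 3: faintly (2), rough (1) → 3
Total: 7 + 9 + 3 = 19

19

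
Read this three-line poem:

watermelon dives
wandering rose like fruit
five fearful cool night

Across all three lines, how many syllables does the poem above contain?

16

Line 1: watermelon(4) + dives(1) = 5
Line 2: wandering(3) + rose(1) + like(1) + fruit(1) = 6
Line 3: five(1) + fearful(2) + cool(1) + night(1) = 5
Total: 5 + 6 + 5 = 16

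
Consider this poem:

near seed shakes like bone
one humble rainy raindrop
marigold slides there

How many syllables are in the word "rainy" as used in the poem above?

2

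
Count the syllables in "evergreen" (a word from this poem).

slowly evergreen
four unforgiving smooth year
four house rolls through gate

3

"evergreen" has 3 syllables.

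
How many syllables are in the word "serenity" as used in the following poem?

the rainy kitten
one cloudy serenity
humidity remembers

4

"serenity" has 4 syllables.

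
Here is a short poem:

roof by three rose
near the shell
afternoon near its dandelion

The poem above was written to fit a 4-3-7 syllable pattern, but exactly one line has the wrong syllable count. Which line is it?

The third line

Line 1: roof (1), by (1), three (1), rose (1) → 4 ✓
Line 2: near (1), the (1), shell (1) → 3 ✓
Line 3: afternoon (3), near (1), its (1), dandelion (4) → 9 (expected 7)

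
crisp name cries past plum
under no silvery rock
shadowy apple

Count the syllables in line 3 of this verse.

Line 3: "shadowy apple": 3+2 = 5

5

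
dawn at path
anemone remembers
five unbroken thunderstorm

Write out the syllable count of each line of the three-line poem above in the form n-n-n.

3-7-7

Line 1: dawn(1) + at(1) + path(1) = 3
Line 2: anemone(4) + remembers(3) = 7
Line 3: five(1) + unbroken(3) + thunderstorm(3) = 7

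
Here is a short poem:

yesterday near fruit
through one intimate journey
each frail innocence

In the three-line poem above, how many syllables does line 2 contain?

Line 2: "through one intimate journey": 1+1+3+2 = 7

7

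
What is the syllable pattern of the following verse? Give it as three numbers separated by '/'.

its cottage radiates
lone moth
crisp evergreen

Line 1: "its cottage radiates": 1+2+3 = 6
Line 2: "lone moth": 1+1 = 2
Line 3: "crisp evergreen": 1+3 = 4

6/2/4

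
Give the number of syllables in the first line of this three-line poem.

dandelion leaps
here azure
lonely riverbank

The first line: dandelion(4) + leaps(1) = 5

5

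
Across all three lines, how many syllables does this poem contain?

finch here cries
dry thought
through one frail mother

Line 1: finch(1) + here(1) + cries(1) = 3
Line 2: dry(1) + thought(1) = 2
Line 3: through(1) + one(1) + frail(1) + mother(2) = 5
Total: 3 + 2 + 5 = 10

10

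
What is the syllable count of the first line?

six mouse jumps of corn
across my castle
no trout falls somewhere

5

The first line: six(1) + mouse(1) + jumps(1) + of(1) + corn(1) = 5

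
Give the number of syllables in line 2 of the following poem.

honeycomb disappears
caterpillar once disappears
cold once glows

8

Line 2: caterpillar(4) + once(1) + disappears(3) = 8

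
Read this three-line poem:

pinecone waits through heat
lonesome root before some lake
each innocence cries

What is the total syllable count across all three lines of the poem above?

Line 1: "pinecone waits through heat": 2+1+1+1 = 5
Line 2: "lonesome root before some lake": 2+1+2+1+1 = 7
Line 3: "each innocence cries": 1+3+1 = 5
Total: 5 + 7 + 5 = 17

17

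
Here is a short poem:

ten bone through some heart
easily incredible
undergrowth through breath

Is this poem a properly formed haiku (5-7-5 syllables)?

Yes

Line 1: ten(1) + bone(1) + through(1) + some(1) + heart(1) = 5 ✓
Line 2: easily(3) + incredible(4) = 7 ✓
Line 3: undergrowth(3) + through(1) + breath(1) = 5 ✓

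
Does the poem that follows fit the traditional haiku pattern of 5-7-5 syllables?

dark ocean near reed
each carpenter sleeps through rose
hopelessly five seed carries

No

Line 1: dark(1) + ocean(2) + near(1) + reed(1) = 5 ✓
Line 2: each(1) + carpenter(3) + sleeps(1) + through(1) + rose(1) = 7 ✓
Line 3: hopelessly(3) + five(1) + seed(1) + carries(2) = 7 (expected 5)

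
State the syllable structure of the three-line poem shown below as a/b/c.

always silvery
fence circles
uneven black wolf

Line 1: always (2), silvery (3) → 5
Line 2: fence (1), circles (2) → 3
Line 3: uneven (3), black (1), wolf (1) → 5

5/3/5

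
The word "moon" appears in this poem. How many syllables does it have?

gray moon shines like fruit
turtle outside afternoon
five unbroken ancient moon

1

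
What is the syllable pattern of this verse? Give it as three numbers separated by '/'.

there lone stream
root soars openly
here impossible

Line 1: there (1), lone (1), stream (1) → 3
Line 2: root (1), soars (1), openly (3) → 5
Line 3: here (1), impossible (4) → 5

3/5/5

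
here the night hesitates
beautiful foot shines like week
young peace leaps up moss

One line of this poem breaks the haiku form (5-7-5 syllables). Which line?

Line 1

Line 1: here(1) + the(1) + night(1) + hesitates(3) = 6 (expected 5)
Line 2: beautiful(3) + foot(1) + shines(1) + like(1) + week(1) = 7 ✓
Line 3: young(1) + peace(1) + leaps(1) + up(1) + moss(1) = 5 ✓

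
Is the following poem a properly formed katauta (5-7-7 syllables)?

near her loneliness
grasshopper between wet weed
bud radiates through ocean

Yes

Line 1: near (1), her (1), loneliness (3) → 5 ✓
Line 2: grasshopper (3), between (2), wet (1), weed (1) → 7 ✓
Line 3: bud (1), radiates (3), through (1), ocean (2) → 7 ✓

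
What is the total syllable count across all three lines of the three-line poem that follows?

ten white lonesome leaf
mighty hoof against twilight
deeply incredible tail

19

Line 1: ten(1) + white(1) + lonesome(2) + leaf(1) = 5
Line 2: mighty(2) + hoof(1) + against(2) + twilight(2) = 7
Line 3: deeply(2) + incredible(4) + tail(1) = 7
Total: 5 + 7 + 7 = 19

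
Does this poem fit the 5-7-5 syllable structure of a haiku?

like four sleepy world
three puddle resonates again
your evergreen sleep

Line 1: like(1) + four(1) + sleepy(2) + world(1) = 5 ✓
Line 2: three(1) + puddle(2) + resonates(3) + again(2) = 8 (expected 7)
Line 3: your(1) + evergreen(3) + sleep(1) = 5 ✓

No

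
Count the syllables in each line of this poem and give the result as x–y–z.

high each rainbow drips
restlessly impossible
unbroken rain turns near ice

Line 1: "high each rainbow drips": 1+1+2+1 = 5
Line 2: "restlessly impossible": 3+4 = 7
Line 3: "unbroken rain turns near ice": 3+1+1+1+1 = 7

5–7–7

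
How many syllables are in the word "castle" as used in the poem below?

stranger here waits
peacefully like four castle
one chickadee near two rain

2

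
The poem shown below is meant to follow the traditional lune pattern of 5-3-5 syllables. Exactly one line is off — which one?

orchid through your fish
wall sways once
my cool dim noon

Line 1: orchid(2) + through(1) + your(1) + fish(1) = 5 ✓
Line 2: wall(1) + sways(1) + once(1) = 3 ✓
Line 3: my(1) + cool(1) + dim(1) + noon(1) = 4 (expected 5)

Line 3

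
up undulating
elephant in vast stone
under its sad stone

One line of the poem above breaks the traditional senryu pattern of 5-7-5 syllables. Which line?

The second line

Line 1: "up undulating": 1+4 = 5 ✓
Line 2: "elephant in vast stone": 3+1+1+1 = 6 (expected 7)
Line 3: "under its sad stone": 2+1+1+1 = 5 ✓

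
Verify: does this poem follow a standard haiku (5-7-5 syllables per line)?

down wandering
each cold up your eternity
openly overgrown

No

Line 1: down(1) + wandering(3) = 4 (expected 5)
Line 2: each(1) + cold(1) + up(1) + your(1) + eternity(4) = 8 (expected 7)
Line 3: openly(3) + overgrown(3) = 6 (expected 5)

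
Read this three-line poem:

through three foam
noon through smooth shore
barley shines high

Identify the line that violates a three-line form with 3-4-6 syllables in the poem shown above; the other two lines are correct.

Line 1: through (1), three (1), foam (1) → 3 ✓
Line 2: noon (1), through (1), smooth (1), shore (1) → 4 ✓
Line 3: barley (2), shines (1), high (1) → 4 (expected 6)

The third line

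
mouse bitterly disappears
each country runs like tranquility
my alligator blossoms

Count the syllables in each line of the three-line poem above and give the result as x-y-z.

Line 1: mouse (1), bitterly (3), disappears (3) → 7
Line 2: each (1), country (2), runs (1), like (1), tranquility (4) → 9
Line 3: my (1), alligator (4), blossoms (2) → 7

7-9-7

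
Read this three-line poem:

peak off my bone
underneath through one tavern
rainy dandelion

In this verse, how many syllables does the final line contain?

6

The final line: "rainy dandelion": 2+4 = 6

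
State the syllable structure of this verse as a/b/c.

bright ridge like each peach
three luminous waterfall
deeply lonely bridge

Line 1: bright (1), ridge (1), like (1), each (1), peach (1) → 5
Line 2: three (1), luminous (3), waterfall (3) → 7
Line 3: deeply (2), lonely (2), bridge (1) → 5

5/7/5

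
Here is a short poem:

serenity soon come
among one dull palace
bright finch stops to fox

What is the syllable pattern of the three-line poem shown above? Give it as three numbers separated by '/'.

Line 1: "serenity soon come": 4+1+1 = 6
Line 2: "among one dull palace": 2+1+1+2 = 6
Line 3: "bright finch stops to fox": 1+1+1+1+1 = 5

6/6/5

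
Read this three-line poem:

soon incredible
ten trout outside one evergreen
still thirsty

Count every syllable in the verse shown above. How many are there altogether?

Line 1: soon(1) + incredible(4) = 5
Line 2: ten(1) + trout(1) + outside(2) + one(1) + evergreen(3) = 8
Line 3: still(1) + thirsty(2) = 3
Total: 5 + 8 + 3 = 16

16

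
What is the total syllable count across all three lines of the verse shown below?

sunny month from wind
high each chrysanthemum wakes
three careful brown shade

Line 1: "sunny month from wind": 2+1+1+1 = 5
Line 2: "high each chrysanthemum wakes": 1+1+4+1 = 7
Line 3: "three careful brown shade": 1+2+1+1 = 5
Total: 5 + 7 + 5 = 17

17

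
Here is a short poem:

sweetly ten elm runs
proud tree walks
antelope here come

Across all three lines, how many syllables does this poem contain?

Line 1: sweetly (2), ten (1), elm (1), runs (1) → 5
Line 2: proud (1), tree (1), walks (1) → 3
Line 3: antelope (3), here (1), come (1) → 5
Total: 5 + 3 + 5 = 13

13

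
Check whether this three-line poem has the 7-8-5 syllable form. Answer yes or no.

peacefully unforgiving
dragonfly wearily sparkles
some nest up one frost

Yes

Line 1: peacefully (3), unforgiving (4) → 7 ✓
Line 2: dragonfly (3), wearily (3), sparkles (2) → 8 ✓
Line 3: some (1), nest (1), up (1), one (1), frost (1) → 5 ✓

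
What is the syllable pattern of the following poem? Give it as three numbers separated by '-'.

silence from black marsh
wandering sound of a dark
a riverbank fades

Line 1: silence(2) + from(1) + black(1) + marsh(1) = 5
Line 2: wandering(3) + sound(1) + of(1) + a(1) + dark(1) = 7
Line 3: a(1) + riverbank(3) + fades(1) = 5

5-7-5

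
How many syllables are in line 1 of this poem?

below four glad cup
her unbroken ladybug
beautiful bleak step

Line 1: below (2), four (1), glad (1), cup (1) → 5

5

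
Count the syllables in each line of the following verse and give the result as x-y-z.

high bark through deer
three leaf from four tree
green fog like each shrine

4-5-5

Line 1: high (1), bark (1), through (1), deer (1) → 4
Line 2: three (1), leaf (1), from (1), four (1), tree (1) → 5
Line 3: green (1), fog (1), like (1), each (1), shrine (1) → 5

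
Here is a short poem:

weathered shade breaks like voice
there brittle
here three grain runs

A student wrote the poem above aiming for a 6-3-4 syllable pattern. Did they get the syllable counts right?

Line 1: weathered (2), shade (1), breaks (1), like (1), voice (1) → 6 ✓
Line 2: there (1), brittle (2) → 3 ✓
Line 3: here (1), three (1), grain (1), runs (1) → 4 ✓

Yes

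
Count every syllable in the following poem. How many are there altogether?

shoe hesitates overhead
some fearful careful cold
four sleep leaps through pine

Line 1: shoe (1), hesitates (3), overhead (3) → 7
Line 2: some (1), fearful (2), careful (2), cold (1) → 6
Line 3: four (1), sleep (1), leaps (1), through (1), pine (1) → 5
Total: 7 + 6 + 5 = 18

18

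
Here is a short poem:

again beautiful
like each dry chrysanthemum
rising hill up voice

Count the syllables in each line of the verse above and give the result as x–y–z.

Line 1: again (2), beautiful (3) → 5
Line 2: like (1), each (1), dry (1), chrysanthemum (4) → 7
Line 3: rising (2), hill (1), up (1), voice (1) → 5

5–7–5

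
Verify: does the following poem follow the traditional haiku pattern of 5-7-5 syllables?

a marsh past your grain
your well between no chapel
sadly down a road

Line 1: a (1), marsh (1), past (1), your (1), grain (1) → 5 ✓
Line 2: your (1), well (1), between (2), no (1), chapel (2) → 7 ✓
Line 3: sadly (2), down (1), a (1), road (1) → 5 ✓

Yes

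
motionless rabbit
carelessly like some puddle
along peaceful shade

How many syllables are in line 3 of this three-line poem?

Line 3: "along peaceful shade": 2+2+1 = 5

5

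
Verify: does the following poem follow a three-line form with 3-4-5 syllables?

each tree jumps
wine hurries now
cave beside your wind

Line 1: each(1) + tree(1) + jumps(1) = 3 ✓
Line 2: wine(1) + hurries(2) + now(1) = 4 ✓
Line 3: cave(1) + beside(2) + your(1) + wind(1) = 5 ✓

Yes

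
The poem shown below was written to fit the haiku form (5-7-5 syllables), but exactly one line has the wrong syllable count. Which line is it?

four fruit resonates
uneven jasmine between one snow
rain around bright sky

The second line

Line 1: "four fruit resonates": 1+1+3 = 5 ✓
Line 2: "uneven jasmine between one snow": 3+2+2+1+1 = 9 (expected 7)
Line 3: "rain around bright sky": 1+2+1+1 = 5 ✓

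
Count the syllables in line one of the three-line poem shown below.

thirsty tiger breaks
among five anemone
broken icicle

5

Line one: "thirsty tiger breaks": 2+2+1 = 5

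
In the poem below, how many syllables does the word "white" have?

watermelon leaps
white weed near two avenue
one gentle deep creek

"white" has 1 syllable.

1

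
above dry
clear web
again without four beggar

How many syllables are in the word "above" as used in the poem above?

2

"above" has 2 syllables.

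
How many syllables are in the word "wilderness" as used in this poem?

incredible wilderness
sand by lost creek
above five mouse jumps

3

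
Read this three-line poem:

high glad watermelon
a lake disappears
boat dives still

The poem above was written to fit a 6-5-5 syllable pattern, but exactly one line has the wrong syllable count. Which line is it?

Line 1: high (1), glad (1), watermelon (4) → 6 ✓
Line 2: a (1), lake (1), disappears (3) → 5 ✓
Line 3: boat (1), dives (1), still (1) → 3 (expected 5)

The third line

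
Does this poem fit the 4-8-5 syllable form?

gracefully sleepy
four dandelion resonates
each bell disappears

No

Line 1: gracefully(3) + sleepy(2) = 5 (expected 4)
Line 2: four(1) + dandelion(4) + resonates(3) = 8 ✓
Line 3: each(1) + bell(1) + disappears(3) = 5 ✓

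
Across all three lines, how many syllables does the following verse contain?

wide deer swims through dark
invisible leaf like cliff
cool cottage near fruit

Line 1: "wide deer swims through dark": 1+1+1+1+1 = 5
Line 2: "invisible leaf like cliff": 4+1+1+1 = 7
Line 3: "cool cottage near fruit": 1+2+1+1 = 5
Total: 5 + 7 + 5 = 17

17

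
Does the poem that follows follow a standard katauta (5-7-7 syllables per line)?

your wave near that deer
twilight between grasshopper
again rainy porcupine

Yes

Line 1: "your wave near that deer": 1+1+1+1+1 = 5 ✓
Line 2: "twilight between grasshopper": 2+2+3 = 7 ✓
Line 3: "again rainy porcupine": 2+2+3 = 7 ✓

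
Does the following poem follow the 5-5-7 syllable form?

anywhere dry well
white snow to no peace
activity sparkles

No

Line 1: anywhere (3), dry (1), well (1) → 5 ✓
Line 2: white (1), snow (1), to (1), no (1), peace (1) → 5 ✓
Line 3: activity (4), sparkles (2) → 6 (expected 7)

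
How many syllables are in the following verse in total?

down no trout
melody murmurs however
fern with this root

15

Line 1: down (1), no (1), trout (1) → 3
Line 2: melody (3), murmurs (2), however (3) → 8
Line 3: fern (1), with (1), this (1), root (1) → 4
Total: 3 + 8 + 4 = 15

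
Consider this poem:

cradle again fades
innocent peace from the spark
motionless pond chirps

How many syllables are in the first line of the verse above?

5

The first line: cradle(2) + again(2) + fades(1) = 5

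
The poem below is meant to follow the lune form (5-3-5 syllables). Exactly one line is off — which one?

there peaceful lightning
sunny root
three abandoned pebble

The third line

Line 1: there (1), peaceful (2), lightning (2) → 5 ✓
Line 2: sunny (2), root (1) → 3 ✓
Line 3: three (1), abandoned (3), pebble (2) → 6 (expected 5)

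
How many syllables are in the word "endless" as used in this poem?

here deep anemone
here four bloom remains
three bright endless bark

2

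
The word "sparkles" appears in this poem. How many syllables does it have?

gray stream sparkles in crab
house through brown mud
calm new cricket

2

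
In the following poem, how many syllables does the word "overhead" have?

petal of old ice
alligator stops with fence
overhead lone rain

3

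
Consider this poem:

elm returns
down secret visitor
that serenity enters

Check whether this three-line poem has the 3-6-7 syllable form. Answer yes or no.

Line 1: elm(1) + returns(2) = 3 ✓
Line 2: down(1) + secret(2) + visitor(3) = 6 ✓
Line 3: that(1) + serenity(4) + enters(2) = 7 ✓

Yes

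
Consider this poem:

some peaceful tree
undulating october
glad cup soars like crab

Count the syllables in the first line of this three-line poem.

The first line: some (1), peaceful (2), tree (1) → 4

4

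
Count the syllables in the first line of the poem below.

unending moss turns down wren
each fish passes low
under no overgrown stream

The first line: unending(3) + moss(1) + turns(1) + down(1) + wren(1) = 7

7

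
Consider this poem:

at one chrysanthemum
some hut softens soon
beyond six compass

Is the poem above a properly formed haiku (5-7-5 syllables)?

No

Line 1: "at one chrysanthemum": 1+1+4 = 6 (expected 5)
Line 2: "some hut softens soon": 1+1+2+1 = 5 (expected 7)
Line 3: "beyond six compass": 2+1+2 = 5 ✓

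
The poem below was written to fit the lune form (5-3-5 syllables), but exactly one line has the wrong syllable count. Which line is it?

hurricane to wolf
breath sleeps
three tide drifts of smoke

Line 1: hurricane (3), to (1), wolf (1) → 5 ✓
Line 2: breath (1), sleeps (1) → 2 (expected 3)
Line 3: three (1), tide (1), drifts (1), of (1), smoke (1) → 5 ✓

Line 2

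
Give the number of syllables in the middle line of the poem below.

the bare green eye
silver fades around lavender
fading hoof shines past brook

8

The middle line: silver(2) + fades(1) + around(2) + lavender(3) = 8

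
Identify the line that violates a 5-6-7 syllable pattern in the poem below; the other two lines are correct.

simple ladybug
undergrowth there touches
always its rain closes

The third line

Line 1: "simple ladybug": 2+3 = 5 ✓
Line 2: "undergrowth there touches": 3+1+2 = 6 ✓
Line 3: "always its rain closes": 2+1+1+2 = 6 (expected 7)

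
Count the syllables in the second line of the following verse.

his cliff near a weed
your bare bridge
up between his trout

The second line: "your bare bridge": 1+1+1 = 3

3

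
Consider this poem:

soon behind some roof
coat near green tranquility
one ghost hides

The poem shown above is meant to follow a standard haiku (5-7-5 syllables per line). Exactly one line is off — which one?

Line 1: soon (1), behind (2), some (1), roof (1) → 5 ✓
Line 2: coat (1), near (1), green (1), tranquility (4) → 7 ✓
Line 3: one (1), ghost (1), hides (1) → 3 (expected 5)

The third line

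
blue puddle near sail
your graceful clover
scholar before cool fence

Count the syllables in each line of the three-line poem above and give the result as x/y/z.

Line 1: blue (1), puddle (2), near (1), sail (1) → 5
Line 2: your (1), graceful (2), clover (2) → 5
Line 3: scholar (2), before (2), cool (1), fence (1) → 6

5/5/6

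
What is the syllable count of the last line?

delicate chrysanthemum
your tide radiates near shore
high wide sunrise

The last line: high (1), wide (1), sunrise (2) → 4

4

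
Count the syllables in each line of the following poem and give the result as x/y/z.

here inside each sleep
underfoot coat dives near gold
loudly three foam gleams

5/7/5

Line 1: here(1) + inside(2) + each(1) + sleep(1) = 5
Line 2: underfoot(3) + coat(1) + dives(1) + near(1) + gold(1) = 7
Line 3: loudly(2) + three(1) + foam(1) + gleams(1) = 5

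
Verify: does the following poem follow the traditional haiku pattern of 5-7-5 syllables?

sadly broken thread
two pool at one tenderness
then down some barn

Line 1: "sadly broken thread": 2+2+1 = 5 ✓
Line 2: "two pool at one tenderness": 1+1+1+1+3 = 7 ✓
Line 3: "then down some barn": 1+1+1+1 = 4 (expected 5)

No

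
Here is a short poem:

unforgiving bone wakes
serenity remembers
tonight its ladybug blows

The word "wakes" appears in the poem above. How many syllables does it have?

1

"wakes" has 1 syllable.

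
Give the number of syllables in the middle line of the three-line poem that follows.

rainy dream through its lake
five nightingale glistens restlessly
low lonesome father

The middle line: five(1) + nightingale(3) + glistens(2) + restlessly(3) = 9

9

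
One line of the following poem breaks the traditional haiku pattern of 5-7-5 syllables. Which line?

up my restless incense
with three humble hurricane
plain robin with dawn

Line 1: up(1) + my(1) + restless(2) + incense(2) = 6 (expected 5)
Line 2: with(1) + three(1) + humble(2) + hurricane(3) = 7 ✓
Line 3: plain(1) + robin(2) + with(1) + dawn(1) = 5 ✓

The first line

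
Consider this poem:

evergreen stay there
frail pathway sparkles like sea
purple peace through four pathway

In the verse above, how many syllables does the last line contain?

7

The last line: "purple peace through four pathway": 2+1+1+1+2 = 7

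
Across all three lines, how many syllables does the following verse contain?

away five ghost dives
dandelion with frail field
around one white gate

Line 1: away(2) + five(1) + ghost(1) + dives(1) = 5
Line 2: dandelion(4) + with(1) + frail(1) + field(1) = 7
Line 3: around(2) + one(1) + white(1) + gate(1) = 5
Total: 5 + 7 + 5 = 17

17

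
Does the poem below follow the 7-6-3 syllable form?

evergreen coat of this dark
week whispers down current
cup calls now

Line 1: evergreen(3) + coat(1) + of(1) + this(1) + dark(1) = 7 ✓
Line 2: week(1) + whispers(2) + down(1) + current(2) = 6 ✓
Line 3: cup(1) + calls(1) + now(1) = 3 ✓

Yes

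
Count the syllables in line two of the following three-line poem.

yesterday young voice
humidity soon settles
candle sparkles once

Line two: "humidity soon settles": 4+1+2 = 7

7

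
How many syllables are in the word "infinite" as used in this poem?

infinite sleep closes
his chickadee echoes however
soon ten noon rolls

3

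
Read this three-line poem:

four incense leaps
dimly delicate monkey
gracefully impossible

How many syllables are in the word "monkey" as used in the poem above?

2

"monkey" has 2 syllables.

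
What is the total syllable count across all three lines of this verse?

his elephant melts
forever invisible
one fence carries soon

Line 1: his(1) + elephant(3) + melts(1) = 5
Line 2: forever(3) + invisible(4) = 7
Line 3: one(1) + fence(1) + carries(2) + soon(1) = 5
Total: 5 + 7 + 5 = 17

17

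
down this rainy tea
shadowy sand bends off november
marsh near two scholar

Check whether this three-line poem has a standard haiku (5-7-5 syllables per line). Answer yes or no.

No

Line 1: down(1) + this(1) + rainy(2) + tea(1) = 5 ✓
Line 2: shadowy(3) + sand(1) + bends(1) + off(1) + november(3) = 9 (expected 7)
Line 3: marsh(1) + near(1) + two(1) + scholar(2) = 5 ✓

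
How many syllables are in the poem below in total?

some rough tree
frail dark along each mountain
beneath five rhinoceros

17

Line 1: some (1), rough (1), tree (1) → 3
Line 2: frail (1), dark (1), along (2), each (1), mountain (2) → 7
Line 3: beneath (2), five (1), rhinoceros (4) → 7
Total: 3 + 7 + 7 = 17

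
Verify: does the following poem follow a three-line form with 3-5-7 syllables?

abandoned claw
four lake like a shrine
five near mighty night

No

Line 1: abandoned(3) + claw(1) = 4 (expected 3)
Line 2: four(1) + lake(1) + like(1) + a(1) + shrine(1) = 5 ✓
Line 3: five(1) + near(1) + mighty(2) + night(1) = 5 (expected 7)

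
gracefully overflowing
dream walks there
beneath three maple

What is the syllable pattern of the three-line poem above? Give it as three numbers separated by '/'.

Line 1: gracefully (3), overflowing (4) → 7
Line 2: dream (1), walks (1), there (1) → 3
Line 3: beneath (2), three (1), maple (2) → 5

7/3/5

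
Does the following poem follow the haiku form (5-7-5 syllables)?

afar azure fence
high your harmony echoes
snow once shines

Line 1: afar (2), azure (2), fence (1) → 5 ✓
Line 2: high (1), your (1), harmony (3), echoes (2) → 7 ✓
Line 3: snow (1), once (1), shines (1) → 3 (expected 5)

No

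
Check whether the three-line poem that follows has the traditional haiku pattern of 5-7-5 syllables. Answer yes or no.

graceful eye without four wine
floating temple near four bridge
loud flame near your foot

Line 1: graceful (2), eye (1), without (2), four (1), wine (1) → 7 (expected 5)
Line 2: floating (2), temple (2), near (1), four (1), bridge (1) → 7 ✓
Line 3: loud (1), flame (1), near (1), your (1), foot (1) → 5 ✓

No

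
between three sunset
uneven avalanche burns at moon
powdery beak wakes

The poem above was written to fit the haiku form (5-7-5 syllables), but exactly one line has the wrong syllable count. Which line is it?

Line 1: between (2), three (1), sunset (2) → 5 ✓
Line 2: uneven (3), avalanche (3), burns (1), at (1), moon (1) → 9 (expected 7)
Line 3: powdery (3), beak (1), wakes (1) → 5 ✓

Line 2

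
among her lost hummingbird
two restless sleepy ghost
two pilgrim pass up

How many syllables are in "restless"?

2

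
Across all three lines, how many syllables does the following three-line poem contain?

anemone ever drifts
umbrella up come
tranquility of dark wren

Line 1: anemone (4), ever (2), drifts (1) → 7
Line 2: umbrella (3), up (1), come (1) → 5
Line 3: tranquility (4), of (1), dark (1), wren (1) → 7
Total: 7 + 5 + 7 = 19

19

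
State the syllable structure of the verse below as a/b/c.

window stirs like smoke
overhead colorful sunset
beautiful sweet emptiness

5/8/7

Line 1: "window stirs like smoke": 2+1+1+1 = 5
Line 2: "overhead colorful sunset": 3+3+2 = 8
Line 3: "beautiful sweet emptiness": 3+1+3 = 7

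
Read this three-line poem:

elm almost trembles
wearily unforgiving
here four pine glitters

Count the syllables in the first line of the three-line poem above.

5

The first line: "elm almost trembles": 1+2+2 = 5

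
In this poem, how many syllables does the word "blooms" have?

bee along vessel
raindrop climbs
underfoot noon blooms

"blooms" has 1 syllable.

1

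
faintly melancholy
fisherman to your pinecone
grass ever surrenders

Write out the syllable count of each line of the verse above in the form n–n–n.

Line 1: "faintly melancholy": 2+4 = 6
Line 2: "fisherman to your pinecone": 3+1+1+2 = 7
Line 3: "grass ever surrenders": 1+2+3 = 6

6–7–6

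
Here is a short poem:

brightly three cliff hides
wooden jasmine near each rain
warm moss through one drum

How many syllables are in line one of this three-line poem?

Line one: brightly(2) + three(1) + cliff(1) + hides(1) = 5

5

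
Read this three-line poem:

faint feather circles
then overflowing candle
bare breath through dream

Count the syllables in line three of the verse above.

4

Line three: bare (1), breath (1), through (1), dream (1) → 4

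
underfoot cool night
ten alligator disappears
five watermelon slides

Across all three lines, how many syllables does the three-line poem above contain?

Line 1: underfoot (3), cool (1), night (1) → 5
Line 2: ten (1), alligator (4), disappears (3) → 8
Line 3: five (1), watermelon (4), slides (1) → 6
Total: 5 + 8 + 6 = 19

19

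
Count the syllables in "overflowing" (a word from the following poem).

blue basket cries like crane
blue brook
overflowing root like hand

4

"overflowing" has 4 syllables.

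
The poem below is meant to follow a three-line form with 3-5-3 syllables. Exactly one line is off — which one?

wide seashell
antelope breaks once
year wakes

Line 1: "wide seashell": 1+2 = 3 ✓
Line 2: "antelope breaks once": 3+1+1 = 5 ✓
Line 3: "year wakes": 1+1 = 2 (expected 3)

The third line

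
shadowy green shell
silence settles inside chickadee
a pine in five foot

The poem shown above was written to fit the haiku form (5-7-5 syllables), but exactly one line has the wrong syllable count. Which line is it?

Line 1: shadowy(3) + green(1) + shell(1) = 5 ✓
Line 2: silence(2) + settles(2) + inside(2) + chickadee(3) = 9 (expected 7)
Line 3: a(1) + pine(1) + in(1) + five(1) + foot(1) = 5 ✓

Line 2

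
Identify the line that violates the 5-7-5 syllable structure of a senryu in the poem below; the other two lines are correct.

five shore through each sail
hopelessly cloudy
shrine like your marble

Line 1: five(1) + shore(1) + through(1) + each(1) + sail(1) = 5 ✓
Line 2: hopelessly(3) + cloudy(2) = 5 (expected 7)
Line 3: shrine(1) + like(1) + your(1) + marble(2) = 5 ✓

Line 2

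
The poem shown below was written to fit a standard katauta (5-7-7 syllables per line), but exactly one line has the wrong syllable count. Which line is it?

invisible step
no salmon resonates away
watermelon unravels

Line 1: invisible (4), step (1) → 5 ✓
Line 2: no (1), salmon (2), resonates (3), away (2) → 8 (expected 7)
Line 3: watermelon (4), unravels (3) → 7 ✓

Line 2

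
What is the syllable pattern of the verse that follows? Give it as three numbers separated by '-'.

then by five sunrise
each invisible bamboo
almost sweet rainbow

5-7-5

Line 1: then (1), by (1), five (1), sunrise (2) → 5
Line 2: each (1), invisible (4), bamboo (2) → 7
Line 3: almost (2), sweet (1), rainbow (2) → 5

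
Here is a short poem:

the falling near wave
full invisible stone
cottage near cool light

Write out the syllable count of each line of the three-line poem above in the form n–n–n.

5–6–5

Line 1: the (1), falling (2), near (1), wave (1) → 5
Line 2: full (1), invisible (4), stone (1) → 6
Line 3: cottage (2), near (1), cool (1), light (1) → 5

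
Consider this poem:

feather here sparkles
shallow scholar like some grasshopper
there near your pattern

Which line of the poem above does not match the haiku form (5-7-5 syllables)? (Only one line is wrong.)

The second line

Line 1: "feather here sparkles": 2+1+2 = 5 ✓
Line 2: "shallow scholar like some grasshopper": 2+2+1+1+3 = 9 (expected 7)
Line 3: "there near your pattern": 1+1+1+2 = 5 ✓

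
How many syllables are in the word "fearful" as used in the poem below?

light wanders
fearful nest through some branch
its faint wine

2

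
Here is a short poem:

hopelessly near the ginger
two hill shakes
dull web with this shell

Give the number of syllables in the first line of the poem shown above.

The first line: hopelessly(3) + near(1) + the(1) + ginger(2) = 7

7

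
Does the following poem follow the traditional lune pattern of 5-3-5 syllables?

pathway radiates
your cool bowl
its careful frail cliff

Line 1: pathway (2), radiates (3) → 5 ✓
Line 2: your (1), cool (1), bowl (1) → 3 ✓
Line 3: its (1), careful (2), frail (1), cliff (1) → 5 ✓

Yes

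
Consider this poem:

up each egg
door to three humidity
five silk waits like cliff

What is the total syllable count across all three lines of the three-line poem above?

15

Line 1: "up each egg": 1+1+1 = 3
Line 2: "door to three humidity": 1+1+1+4 = 7
Line 3: "five silk waits like cliff": 1+1+1+1+1 = 5
Total: 3 + 7 + 5 = 15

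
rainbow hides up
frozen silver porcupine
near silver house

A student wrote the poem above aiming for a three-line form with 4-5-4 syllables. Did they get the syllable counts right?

Line 1: "rainbow hides up": 2+1+1 = 4 ✓
Line 2: "frozen silver porcupine": 2+2+3 = 7 (expected 5)
Line 3: "near silver house": 1+2+1 = 4 ✓

No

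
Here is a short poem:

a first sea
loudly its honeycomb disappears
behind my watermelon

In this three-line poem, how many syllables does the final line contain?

7

The final line: behind (2), my (1), watermelon (4) → 7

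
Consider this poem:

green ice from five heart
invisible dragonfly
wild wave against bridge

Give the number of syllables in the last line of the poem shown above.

5

The last line: wild (1), wave (1), against (2), bridge (1) → 5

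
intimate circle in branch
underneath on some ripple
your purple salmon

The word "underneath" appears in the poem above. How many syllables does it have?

3

"underneath" has 3 syllables.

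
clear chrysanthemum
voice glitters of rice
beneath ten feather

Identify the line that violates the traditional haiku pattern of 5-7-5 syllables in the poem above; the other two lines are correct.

Line 1: "clear chrysanthemum": 1+4 = 5 ✓
Line 2: "voice glitters of rice": 1+2+1+1 = 5 (expected 7)
Line 3: "beneath ten feather": 2+1+2 = 5 ✓

Line 2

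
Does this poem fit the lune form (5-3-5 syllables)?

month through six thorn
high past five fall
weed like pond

No

Line 1: month(1) + through(1) + six(1) + thorn(1) = 4 (expected 5)
Line 2: high(1) + past(1) + five(1) + fall(1) = 4 (expected 3)
Line 3: weed(1) + like(1) + pond(1) = 3 (expected 5)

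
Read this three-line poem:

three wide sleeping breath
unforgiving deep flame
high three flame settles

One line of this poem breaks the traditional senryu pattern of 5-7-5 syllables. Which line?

Line 2

Line 1: three (1), wide (1), sleeping (2), breath (1) → 5 ✓
Line 2: unforgiving (4), deep (1), flame (1) → 6 (expected 7)
Line 3: high (1), three (1), flame (1), settles (2) → 5 ✓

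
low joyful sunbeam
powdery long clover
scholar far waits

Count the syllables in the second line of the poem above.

The second line: powdery (3), long (1), clover (2) → 6

6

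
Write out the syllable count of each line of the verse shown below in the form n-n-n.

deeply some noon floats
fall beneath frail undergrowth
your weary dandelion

5-7-7

Line 1: deeply (2), some (1), noon (1), floats (1) → 5
Line 2: fall (1), beneath (2), frail (1), undergrowth (3) → 7
Line 3: your (1), weary (2), dandelion (4) → 7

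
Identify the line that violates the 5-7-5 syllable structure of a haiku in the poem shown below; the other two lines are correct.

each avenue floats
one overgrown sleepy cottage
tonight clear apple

The second line

Line 1: "each avenue floats": 1+3+1 = 5 ✓
Line 2: "one overgrown sleepy cottage": 1+3+2+2 = 8 (expected 7)
Line 3: "tonight clear apple": 2+1+2 = 5 ✓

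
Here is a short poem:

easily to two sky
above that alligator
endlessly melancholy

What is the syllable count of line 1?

Line 1: easily (3), to (1), two (1), sky (1) → 6

6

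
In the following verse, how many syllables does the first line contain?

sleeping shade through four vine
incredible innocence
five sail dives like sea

The first line: sleeping (2), shade (1), through (1), four (1), vine (1) → 6

6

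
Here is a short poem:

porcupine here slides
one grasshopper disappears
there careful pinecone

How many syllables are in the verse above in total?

17

Line 1: porcupine(3) + here(1) + slides(1) = 5
Line 2: one(1) + grasshopper(3) + disappears(3) = 7
Line 3: there(1) + careful(2) + pinecone(2) = 5
Total: 5 + 7 + 5 = 17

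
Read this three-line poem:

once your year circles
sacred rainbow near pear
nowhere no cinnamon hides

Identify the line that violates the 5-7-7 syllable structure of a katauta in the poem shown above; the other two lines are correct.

Line 1: once (1), your (1), year (1), circles (2) → 5 ✓
Line 2: sacred (2), rainbow (2), near (1), pear (1) → 6 (expected 7)
Line 3: nowhere (2), no (1), cinnamon (3), hides (1) → 7 ✓

Line 2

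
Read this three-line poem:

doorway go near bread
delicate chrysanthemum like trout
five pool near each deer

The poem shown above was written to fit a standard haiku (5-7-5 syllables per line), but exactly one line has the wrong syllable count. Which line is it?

The second line

Line 1: doorway (2), go (1), near (1), bread (1) → 5 ✓
Line 2: delicate (3), chrysanthemum (4), like (1), trout (1) → 9 (expected 7)
Line 3: five (1), pool (1), near (1), each (1), deer (1) → 5 ✓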